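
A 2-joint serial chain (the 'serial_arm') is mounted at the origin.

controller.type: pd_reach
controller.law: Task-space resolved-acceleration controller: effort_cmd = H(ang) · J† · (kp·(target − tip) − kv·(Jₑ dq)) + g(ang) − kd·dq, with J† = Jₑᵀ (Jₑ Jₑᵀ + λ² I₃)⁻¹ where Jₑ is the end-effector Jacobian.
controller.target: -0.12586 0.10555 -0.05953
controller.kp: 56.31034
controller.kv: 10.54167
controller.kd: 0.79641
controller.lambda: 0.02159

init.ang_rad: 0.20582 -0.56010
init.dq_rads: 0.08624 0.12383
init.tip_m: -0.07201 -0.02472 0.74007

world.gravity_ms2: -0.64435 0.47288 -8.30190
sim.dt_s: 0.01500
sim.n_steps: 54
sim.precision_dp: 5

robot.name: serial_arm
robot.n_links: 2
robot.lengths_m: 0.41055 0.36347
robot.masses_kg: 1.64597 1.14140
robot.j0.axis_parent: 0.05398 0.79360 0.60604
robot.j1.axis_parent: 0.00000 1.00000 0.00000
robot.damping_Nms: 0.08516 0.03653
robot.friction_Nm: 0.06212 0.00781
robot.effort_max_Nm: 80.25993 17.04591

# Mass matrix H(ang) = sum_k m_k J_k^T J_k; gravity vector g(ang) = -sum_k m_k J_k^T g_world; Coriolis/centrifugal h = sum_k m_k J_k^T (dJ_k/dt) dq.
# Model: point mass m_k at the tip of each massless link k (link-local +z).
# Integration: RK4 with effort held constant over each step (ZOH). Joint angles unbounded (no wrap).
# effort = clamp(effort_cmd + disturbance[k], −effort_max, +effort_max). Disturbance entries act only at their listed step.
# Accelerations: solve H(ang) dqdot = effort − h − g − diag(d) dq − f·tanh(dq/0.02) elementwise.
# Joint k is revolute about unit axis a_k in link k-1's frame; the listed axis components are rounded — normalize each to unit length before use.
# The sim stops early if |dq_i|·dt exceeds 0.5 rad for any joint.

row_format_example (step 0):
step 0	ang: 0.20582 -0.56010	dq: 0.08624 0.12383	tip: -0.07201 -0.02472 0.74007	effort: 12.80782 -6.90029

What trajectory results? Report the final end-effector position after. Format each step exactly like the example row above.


step 1	ang: 0.21896 -0.58290	dq: 1.65243 -3.13694	tip: -0.07167 -0.02671 0.73755	effort: 9.09629 -3.11123
step 2	ang: 0.25044 -0.64356	dq: 2.52883 -4.92032	tip: -0.07266 -0.03191 0.73014	effort: 5.49938 -1.23312
step 3	ang: 0.29156 -0.72402	dq: 2.94461 -5.79111	tip: -0.07392 -0.03911 0.71920	effort: 2.52200 -0.36967
step 4	ang: 0.33681 -0.81369	dq: 3.08537 -6.15936	tip: -0.07502 -0.04748 0.70552	effort: 0.27279 0.02754
step 5	ang: 0.38298 -0.90690	dq: 3.07149 -6.27158	tip: -0.07592 -0.05641 0.68965	effort: -1.33983 0.24877
step 6	ang: 0.42829 -1.00084	dq: 2.97274 -6.26034	tip: -0.07671 -0.06545 0.67196	effort: -2.45690 0.43038
step 7	ang: 0.47177 -1.09418	dq: 2.82748 -6.19234	tip: -0.07751 -0.07429 0.65273	effort: -3.20717 0.62857
step 8	ang: 0.51287 -1.18630	dq: 2.65645 -6.09953	tip: -0.07845 -0.08270 0.63215	effort: -3.69216 0.86128
step 9	ang: 0.55130 -1.27696	dq: 2.47071 -5.99637	tip: -0.07958 -0.09047 0.61039	effort: -3.98765 1.12941
step 10	ang: 0.58689 -1.36604	dq: 2.27611 -5.88874	tip: -0.08094 -0.09748 0.58761	effort: -4.14916 1.42693
step 11	ang: 0.61951 -1.45349	dq: 2.07564 -5.77845	tip: -0.08255 -0.10360 0.56395	effort: -4.21714 1.74546
step 12	ang: 0.64910 -1.53927	dq: 1.87064 -5.66540	tip: -0.08438 -0.10874 0.53956	effort: -4.22116 2.07625
step 13	ang: 0.67558 -1.62333	dq: 1.66160 -5.54874	tip: -0.08638 -0.11283 0.51459	effort: -4.18297 2.41104
step 14	ang: 0.69890 -1.70561	dq: 1.44846 -5.42739	tip: -0.08852 -0.11583 0.48918	effort: -4.11870 2.74228
step 15	ang: 0.71900 -1.78603	dq: 1.23091 -5.30029	tip: -0.09073 -0.11770 0.46350	effort: -4.04050 3.06318
step 16	ang: 0.73579 -1.86449	dq: 1.00852 -5.16649	tip: -0.09295 -0.11844 0.43772	effort: -3.95761 3.36775
step 17	ang: 0.74922 -1.94090	dq: 0.78086 -5.02525	tip: -0.09510 -0.11807 0.41198	effort: -3.87719 3.65069
step 18	ang: 0.75918 -2.01514	dq: 0.54750 -4.87600	tip: -0.09712 -0.11662 0.38644	effort: -3.80491 3.90742
step 19	ang: 0.76561 -2.08708	dq: 0.30812 -4.71837	tip: -0.09893 -0.11416 0.36127	effort: -3.74528 4.13402
step 20	ang: 0.76839 -2.15659	dq: 0.06248 -4.55214	tip: -0.10049 -0.11075 0.33660	effort: -3.70195 4.32730
step 21	ang: 0.76748 -2.22356	dq: -0.18424 -4.37872	tip: -0.10172 -0.10649 0.31258	effort: -3.69836 4.48598
step 22	ang: 0.76283 -2.28786	dq: -0.43702 -4.19661	tip: -0.10256 -0.10150 0.28933	effort: -3.71673 4.60700
step 23	ang: 0.75433 -2.34938	dq: -0.69705 -4.00591	tip: -0.10300 -0.09587 0.26697	effort: -3.75419 4.68898
step 24	ang: 0.74187 -2.40798	dq: -0.96433 -3.80723	tip: -0.10301 -0.08975 0.24561	effort: -3.81186 4.73150
step 25	ang: 0.72535 -2.46355	dq: -1.23899 -3.60131	tip: -0.10260 -0.08325 0.22533	effort: -3.88956 4.73468
step 26	ang: 0.70465 -2.51599	dq: -1.52129 -3.38899	tip: -0.10181 -0.07650 0.20621	effort: -3.98551 4.69913
step 27	ang: 0.67966 -2.56520	dq: -1.81170 -3.17123	tip: -0.10066 -0.06962 0.18830	effort: -4.09589 4.62588
step 28	ang: 0.65024 -2.61112	dq: -2.11076 -2.94910	tip: -0.09921 -0.06272 0.17163	effort: -4.21443 4.51624
step 29	ang: 0.61627 -2.65368	dq: -2.41901 -2.72370	tip: -0.09755 -0.05590 0.15621	effort: -4.33182 4.37171
step 30	ang: 0.57760 -2.69285	dq: -2.73671 -2.49619	tip: -0.09574 -0.04924 0.14203	effort: -4.43508 4.19381
step 31	ang: 0.53410 -2.72861	dq: -3.06361 -2.26766	tip: -0.09390 -0.04281 0.12907	effort: -4.50702 3.98402
step 32	ang: 0.48564 -2.76094	dq: -3.39848 -2.03917	tip: -0.09212 -0.03665 0.11726	effort: -4.52582 3.74363
step 33	ang: 0.43212 -2.78985	dq: -3.73867 -1.81165	tip: -0.09050 -0.03078 0.10655	effort: -4.46514 3.47377
step 34	ang: 0.37349 -2.81536	dq: -4.07969 -1.58594	tip: -0.08914 -0.02521 0.09683	effort: -4.29492 3.17538
step 35	ang: 0.30979 -2.83751	dq: -4.41475 -1.36279	tip: -0.08814 -0.01992 0.08799	effort: -3.98357 2.84940
step 36	ang: 0.24118 -2.85634	dq: -4.73458 -1.14294	tip: -0.08756 -0.01487 0.07993	effort: -3.50167 2.49699
step 37	ang: 0.16797 -2.87190	dq: -5.02748 -0.92718	tip: -0.08746 -0.01001 0.07249	effort: -2.82730 2.11983
step 38	ang: 0.09068 -2.88427	dq: -5.27988 -0.71649	tip: -0.08787 -0.00526 0.06553	effort: -1.95248 1.72063
step 39	ang: 0.01002 -2.89352	dq: -5.47739 -0.51220	tip: -0.08878 -0.00057 0.05891	effort: -0.88917 1.30353
step 40	ang: -0.07309 -2.89976	dq: -5.60643 -0.31605	tip: -0.09015 0.00414 0.05251	effort: 0.32707 0.87449
step 41	ang: -0.15754 -2.90314	dq: -5.65606 -0.13034	tip: -0.09191 0.00894 0.04619	effort: 1.63791 0.44143
step 42	ang: -0.24208 -2.90382	dq: -5.61988 0.04196	tip: -0.09397 0.01388 0.03988	effort: 2.96861 0.01466
step 43	ang: -0.32544 -2.90205	dq: -5.49738 0.19690	tip: -0.09620 0.01896 0.03352	effort: 4.23839 -0.39274
step 44	ang: -0.40635 -2.89809	dq: -5.29413 0.33316	tip: -0.09850 0.02418 0.02710	effort: 5.37467 -0.77369
step 45	ang: -0.48369 -2.89224	dq: -5.02132 0.44824	tip: -0.10074 0.02952 0.02065	effort: 6.32367 -1.11838
step 46	ang: -0.55653 -2.88483	dq: -4.69410 0.54051	tip: -0.10286 0.03492 0.01421	effort: 7.05588 -1.41929
step 47	ang: -0.62419 -2.87621	dq: -4.32951 0.60946	tip: -0.10478 0.04031 0.00787	effort: 7.56638 -1.67190
step 48	ang: -0.68622 -2.86672	dq: -3.94454 0.65580	tip: -0.10648 0.04561 0.00169	effort: 7.87050 -1.87498
step 49	ang: -0.74244 -2.85668	dq: -3.55449 0.68131	tip: -0.10794 0.05077 -0.00424	effort: 7.99701 -2.03029
step 50	ang: -0.79287 -2.84640	dq: -3.17194 0.68858	tip: -0.10919 0.05572 -0.00986	effort: 7.98104 -2.14193
step 51	ang: -0.83769 -2.83613	dq: -2.80643 0.68068	tip: -0.11025 0.06041 -0.01511	effort: 7.85841 -2.21552
step 52	ang: -0.87720 -2.82606	dq: -2.46448 0.66086	tip: -0.11114 0.06480 -0.01998	effort: 7.66186 -2.25739
step 53	ang: -0.91180 -2.81636	dq: -2.15000 0.63222	tip: -0.11190 0.06887 -0.02443	effort: 7.41902 -2.27394
step 54	ang: -0.94190 -2.80713	dq: -1.86478 0.59755	tip: -0.11256 0.07262 -0.02847
final tip position (m): -0.11256 0.07262 -0.02847


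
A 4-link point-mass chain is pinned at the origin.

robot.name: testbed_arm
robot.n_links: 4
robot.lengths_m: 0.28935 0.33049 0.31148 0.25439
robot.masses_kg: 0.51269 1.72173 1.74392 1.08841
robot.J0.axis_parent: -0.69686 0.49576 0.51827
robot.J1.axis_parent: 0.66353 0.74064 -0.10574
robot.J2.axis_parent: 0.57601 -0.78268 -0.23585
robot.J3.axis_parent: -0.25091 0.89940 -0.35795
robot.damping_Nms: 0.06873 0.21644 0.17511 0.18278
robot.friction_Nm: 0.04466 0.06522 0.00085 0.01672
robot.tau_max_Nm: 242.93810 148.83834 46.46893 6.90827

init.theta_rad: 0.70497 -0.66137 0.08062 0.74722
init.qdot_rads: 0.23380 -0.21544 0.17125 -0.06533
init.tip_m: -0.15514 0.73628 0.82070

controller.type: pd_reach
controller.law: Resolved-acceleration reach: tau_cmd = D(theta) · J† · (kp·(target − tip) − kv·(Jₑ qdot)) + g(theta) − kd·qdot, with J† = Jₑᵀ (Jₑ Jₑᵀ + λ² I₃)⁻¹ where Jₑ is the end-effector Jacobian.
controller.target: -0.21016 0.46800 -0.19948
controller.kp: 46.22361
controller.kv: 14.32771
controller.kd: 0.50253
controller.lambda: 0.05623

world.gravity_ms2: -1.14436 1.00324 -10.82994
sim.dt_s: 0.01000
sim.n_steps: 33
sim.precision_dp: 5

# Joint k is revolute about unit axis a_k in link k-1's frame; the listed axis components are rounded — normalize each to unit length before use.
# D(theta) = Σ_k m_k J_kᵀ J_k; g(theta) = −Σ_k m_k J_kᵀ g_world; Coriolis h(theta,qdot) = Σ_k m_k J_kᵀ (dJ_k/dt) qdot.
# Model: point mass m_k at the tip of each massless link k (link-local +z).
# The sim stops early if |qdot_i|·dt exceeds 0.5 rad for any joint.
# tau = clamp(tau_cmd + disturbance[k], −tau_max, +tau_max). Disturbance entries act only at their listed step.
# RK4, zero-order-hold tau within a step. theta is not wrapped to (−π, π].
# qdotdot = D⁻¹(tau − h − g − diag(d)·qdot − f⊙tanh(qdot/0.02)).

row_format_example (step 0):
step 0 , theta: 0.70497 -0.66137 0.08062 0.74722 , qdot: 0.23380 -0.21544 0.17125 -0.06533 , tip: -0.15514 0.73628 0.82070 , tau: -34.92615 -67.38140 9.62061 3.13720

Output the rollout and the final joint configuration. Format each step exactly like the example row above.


step 1 , theta: 0.70312 -0.66775 0.07843 0.75855 , qdot: -0.60904 -1.05868 -0.62025 2.29249 , tip: -0.15739 0.73642 0.81764 , tau: -32.10465 -56.14998 9.58619 1.52974
step 2 , theta: 0.69320 -0.68184 0.06819 0.78901 , qdot: -1.38387 -1.76129 -1.44328 3.75166 , tip: -0.16004 0.73574 0.81103 , tau: -27.77425 -45.09312 8.50194 0.69404
step 3 , theta: 0.67591 -0.70236 0.04977 0.83052 , qdot: -2.08627 -2.34401 -2.25784 4.50219 , tip: -0.16338 0.73417 0.80160 , tau: -22.64235 -34.63275 6.81392 0.37015
step 4 , theta: 0.65201 -0.72820 0.02349 0.87690 , qdot: -2.70689 -2.82563 -3.00889 4.72955 , tip: -0.16746 0.73161 0.78997 , tau: -17.36635 -25.16027 4.88919 0.35137
step 5 , theta: 0.62235 -0.75843 -0.00976 0.92372 , qdot: -3.23625 -3.22414 -3.64428 4.60114 , tip: -0.17221 0.72801 0.77660 , tau: -12.44328 -16.92100 2.98261 0.48494
step 6 , theta: 0.58788 -0.79231 -0.04861 0.96814 , qdot: -3.66792 -3.55620 -4.12536 4.25990 , tip: -0.17749 0.72342 0.76190 , tau: -8.17622 -9.98922 1.24361 0.66648
step 7 , theta: 0.54957 -0.82925 -0.09144 1.00860 , qdot: -4.00020 -3.83614 -4.43213 3.82087 , tip: -0.18314 0.71791 0.74620 , tau: -4.70122 -4.30121 -0.25710 0.83142
step 8 , theta: 0.50841 -0.86879 -0.13647 1.04455 , qdot: -4.23666 -4.07539 -4.56371 3.36935 , tip: -0.18900 0.71162 0.72975 , tau: -2.03577 0.29369 -1.50030 0.94626
step 9 , theta: 0.46531 -0.91056 -0.18202 1.07617 , qdot: -4.38563 -4.28237 -4.53516 2.96147 , tip: -0.19495 0.70470 0.71275 , tau: -0.12463 3.98621 -2.49804 1.00054
step 10 , theta: 0.42108 -0.95428 -0.22661 1.10405 , qdot: -4.45868 -4.46284 -4.37180 2.62744 , tip: -0.20088 0.69733 0.69535 , tau: 1.12491 6.97237 -3.28021 0.99919
step 11 , theta: 0.37643 -0.99969 -0.26905 1.12899 , qdot: -4.46872 -4.62036 -4.10317 2.37742 , tip: -0.20675 0.68965 0.67766 , tau: 1.81866 9.43133 -3.88553 0.95587
step 12 , theta: 0.33193 -1.04657 -0.30841 1.15182 , qdot: -4.42814 -4.75682 -3.75817 2.20818 , tip: -0.21252 0.68182 0.65974 , tau: 2.06017 11.51423 -4.35511 0.88751
step 13 , theta: 0.28802 -1.09472 -0.34405 1.17330 , qdot: -4.34768 -4.87287 -3.36233 2.10910 , tip: -0.21816 0.67397 0.64165 , tau: 1.94265 13.34107 -4.72785 0.81054
step 14 , theta: 0.24506 -1.14393 -0.37559 1.19407 , qdot: -4.23590 -4.96832 -2.93683 2.06649 , tip: -0.22369 0.66622 0.62341 , tau: 1.54581 15.00256 -5.03730 0.73883
step 15 , theta: 0.20334 -1.19400 -0.40280 1.21463 , qdot: -4.09922 -5.04248 -2.49878 2.06616 , tip: -0.22910 0.65866 0.60502 , tau: 0.93602 16.56419 -5.30997 0.68294
step 16 , theta: 0.16308 -1.24470 -0.42563 1.23533 , qdot: -3.94232 -5.09450 -2.06193 2.09455 , tip: -0.23439 0.65139 0.58647 , tau: 0.16816 18.07074 -5.56473 0.65022
step 17 , theta: 0.12447 -1.29581 -0.44414 1.25641 , qdot: -3.76871 -5.12372 -1.63754 2.13917 , tip: -0.23957 0.64446 0.56773 , tau: -0.71182 19.55013 -5.81316 0.64531
step 18 , theta: 0.08765 -1.34710 -0.45851 1.27796 , qdot: -3.58133 -5.12986 -1.23489 2.18864 , tip: -0.24462 0.63794 0.54879 , tau: -1.66431 21.01658 -6.06045 0.67062
step 19 , theta: 0.05277 -1.39834 -0.46899 1.30000 , qdot: -3.38311 -5.11332 -0.86152 2.23272 , tip: -0.24952 0.63186 0.52960 , tau: -2.65404 22.47313 -6.30680 0.72686
step 20 , theta: 0.01990 -1.44930 -0.47590 1.32242 , qdot: -3.17738 -5.07521 -0.52317 2.26255 , tip: -0.25422 0.62624 0.51015 , tau: -3.64875 23.91418 -6.54885 0.81326
step 21 , theta: -0.01089 -1.49978 -0.47961 1.34504 , qdot: -2.96805 -5.01737 -0.22357 2.27107 , tip: -0.25869 0.62109 0.49041 , tau: -4.61891 25.32807 -6.78124 0.92774
step 22 , theta: -0.03958 -1.54960 -0.48052 1.36764 , qdot: -2.75952 -4.94219 0.03577 2.25343 , tip: -0.26286 0.61640 0.47040 , tau: -5.53802 26.69998 -6.99789 1.06699
step 23 , theta: -0.06620 -1.59859 -0.47903 1.38993 , qdot: -2.55637 -4.85237 0.25558 2.20740 , tip: -0.26669 0.61214 0.45011 , tau: -6.38337 28.01459 -7.19289 1.22662
step 24 , theta: -0.09083 -1.64661 -0.47553 1.41163 , qdot: -2.36285 -4.75058 0.43870 2.13351 , tip: -0.27011 0.60829 0.42959 , tau: -7.13680 29.25805 -7.36179 1.40130
step 25 , theta: -0.11358 -1.69357 -0.47036 1.43247 , qdot: -2.18238 -4.63920 0.58937 2.03463 , tip: -0.27309 0.60480 0.40888 , tau: -7.78531 30.41873 -7.50138 1.58524
step 26 , theta: -0.13459 -1.73937 -0.46382 1.45224 , qdot: -2.01713 -4.52018 0.71253 1.91545 , tip: -0.27559 0.60163 0.38805 , tau: -8.32114 31.48715 -7.60997 1.77259
step 27 , theta: -0.15402 -1.78395 -0.45617 1.47074 , qdot: -1.86783 -4.39496 0.81313 1.78163 , tip: -0.27758 0.59872 0.36717 , tau: -8.74163 32.45535 -7.68740 1.95793
step 28 , theta: -0.17203 -1.82725 -0.44760 1.48786 , qdot: -1.73385 -4.26455 0.89543 1.63901 , tip: -0.27906 0.59603 0.34632 , tau: -9.04876 33.31621 -7.73473 2.13664
step 29 , theta: -0.18876 -1.86922 -0.43830 1.50354 , qdot: -1.61349 -4.12967 0.96268 1.49289 , tip: -0.28002 0.59349 0.32557 , tau: -9.24848 34.06320 -7.75398 2.30513
step 30 , theta: -0.20433 -1.90982 -0.42839 1.51776 , qdot: -1.50434 -3.99088 1.01704 1.34761 , tip: -0.28048 0.59108 0.30502 , tau: -9.34996 34.69056 -7.74780 2.46093
step 31 , theta: -0.21886 -1.94902 -0.41800 1.53055 , qdot: -1.40378 -3.84875 1.05968 1.20639 , tip: -0.28046 0.58874 0.28472 , tau: -9.36464 35.19382 -7.71911 2.60260
step 32 , theta: -0.23240 -1.98678 -0.40725 1.54195 , qdot: -1.30924 -3.70388 1.09110 1.07134 , tip: -0.27998 0.58644 0.26476 , tau: -9.30538 35.57031 -7.67102 2.72954
step 33 , theta: -0.24502 -2.02308 -0.39623 1.55204 , qdot: -1.21855 -3.55699 1.11143 0.94369 , tip: -0.27908 0.58416 0.24518
final theta (rad): -0.24502 -2.02308 -0.39623 1.55204


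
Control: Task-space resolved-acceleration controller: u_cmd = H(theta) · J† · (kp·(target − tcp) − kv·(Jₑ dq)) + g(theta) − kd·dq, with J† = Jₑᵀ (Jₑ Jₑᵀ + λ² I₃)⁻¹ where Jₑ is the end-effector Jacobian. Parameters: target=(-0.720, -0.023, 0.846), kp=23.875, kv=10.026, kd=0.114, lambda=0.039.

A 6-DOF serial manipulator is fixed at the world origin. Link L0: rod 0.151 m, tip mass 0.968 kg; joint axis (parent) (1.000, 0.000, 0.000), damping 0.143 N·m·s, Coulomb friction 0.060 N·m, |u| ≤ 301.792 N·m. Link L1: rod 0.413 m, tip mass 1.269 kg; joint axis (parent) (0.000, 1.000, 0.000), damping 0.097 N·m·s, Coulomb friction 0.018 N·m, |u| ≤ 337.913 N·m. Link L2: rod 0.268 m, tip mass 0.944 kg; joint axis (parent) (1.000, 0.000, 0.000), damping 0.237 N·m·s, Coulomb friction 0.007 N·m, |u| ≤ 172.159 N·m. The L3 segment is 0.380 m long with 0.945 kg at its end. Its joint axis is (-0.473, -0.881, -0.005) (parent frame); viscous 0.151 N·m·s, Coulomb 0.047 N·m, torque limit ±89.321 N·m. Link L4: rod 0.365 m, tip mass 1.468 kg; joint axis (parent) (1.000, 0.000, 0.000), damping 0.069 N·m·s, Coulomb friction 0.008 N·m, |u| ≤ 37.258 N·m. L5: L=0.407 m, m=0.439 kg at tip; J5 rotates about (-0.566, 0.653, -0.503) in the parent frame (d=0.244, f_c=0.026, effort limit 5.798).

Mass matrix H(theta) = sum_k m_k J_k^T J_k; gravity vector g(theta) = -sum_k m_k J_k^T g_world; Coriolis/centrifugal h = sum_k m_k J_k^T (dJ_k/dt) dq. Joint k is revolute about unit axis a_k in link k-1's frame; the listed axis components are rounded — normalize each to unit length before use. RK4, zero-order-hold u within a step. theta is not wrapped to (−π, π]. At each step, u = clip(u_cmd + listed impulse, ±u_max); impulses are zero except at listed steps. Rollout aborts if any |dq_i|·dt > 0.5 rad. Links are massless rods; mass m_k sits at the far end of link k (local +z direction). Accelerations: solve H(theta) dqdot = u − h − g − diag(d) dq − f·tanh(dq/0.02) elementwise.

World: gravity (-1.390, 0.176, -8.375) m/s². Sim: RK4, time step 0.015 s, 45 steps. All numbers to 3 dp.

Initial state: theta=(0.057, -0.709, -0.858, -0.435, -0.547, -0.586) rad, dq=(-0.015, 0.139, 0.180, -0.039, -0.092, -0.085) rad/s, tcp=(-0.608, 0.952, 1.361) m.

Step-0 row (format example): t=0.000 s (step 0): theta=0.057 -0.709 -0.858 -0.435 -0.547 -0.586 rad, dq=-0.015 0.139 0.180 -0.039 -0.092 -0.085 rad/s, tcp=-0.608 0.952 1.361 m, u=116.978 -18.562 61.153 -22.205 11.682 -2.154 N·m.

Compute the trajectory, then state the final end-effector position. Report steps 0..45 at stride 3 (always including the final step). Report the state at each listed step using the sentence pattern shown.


t=0.045 s (step 3): theta=0.104 -0.728 -0.877 -0.428 -0.585 -0.591 rad, dq=1.957 -0.877 -0.894 0.394 -1.462 -0.093 rad/s, tcp=-0.607 0.926 1.356 m, u=72.991 -2.346 40.232 -17.254 8.647 -1.283 N·m.
t=0.090 s (step 6): theta=0.219 -0.778 -0.922 -0.394 -0.668 -0.592 rad, dq=3.046 -1.276 -0.963 1.199 -2.130 0.081 rad/s, tcp=-0.611 0.870 1.334 m, u=38.752 8.855 23.851 -13.193 6.224 -0.646 N·m.
t=0.135 s (step 9): theta=0.367 -0.835 -0.953 -0.320 -0.770 -0.585 rad, dq=3.473 -1.194 -0.364 2.086 -2.337 0.242 rad/s, tcp=-0.616 0.795 1.301 m, u=14.554 15.149 11.128 -9.840 4.565 -0.202 N·m.
t=0.180 s (step 12): theta=0.524 -0.881 -0.952 -0.211 -0.874 -0.571 rad, dq=3.401 -0.819 0.410 2.671 -2.249 0.364 rad/s, tcp=-0.623 0.710 1.263 m, u=-1.559 17.055 1.438 -7.156 3.525 0.082 N·m.
t=0.225 s (step 15): theta=0.668 -0.908 -0.919 -0.086 -0.970 -0.553 rad, dq=2.990 -0.369 1.045 2.821 -2.029 0.418 rad/s, tcp=-0.631 0.622 1.226 m, u=-11.845 15.970 -5.570 -5.104 2.877 0.263 N·m.
t=0.270 s (step 18): theta=0.790 -0.916 -0.862 0.038 -1.056 -0.535 rad, dq=2.431 -0.001 1.445 2.650 -1.786 0.396 rad/s, tcp=-0.640 0.536 1.190 m, u=-18.027 13.686 -10.149 -3.652 2.459 0.381 N·m.
t=0.315 s (step 21): theta=0.887 -0.910 -0.792 0.150 -1.131 -0.518 rad, dq=1.875 0.229 1.645 2.337 -1.561 0.314 rad/s, tcp=-0.649 0.455 1.157 m, u=-21.450 11.531 -12.782 -2.710 2.173 0.460 N·m.
t=0.360 s (step 24): theta=0.960 -0.897 -0.716 0.248 -1.197 -0.507 rad, dq=1.399 0.340 1.711 2.006 -1.365 0.206 rad/s, tcp=-0.660 0.381 1.128 m, u=-23.119 10.037 -14.040 -2.143 1.965 0.512 N·m.
t=0.405 s (step 27): theta=1.014 -0.881 -0.639 0.331 -1.255 -0.500 rad, dq=1.021 0.368 1.692 1.707 -1.196 0.096 rad/s, tcp=-0.670 0.316 1.101 m, u=-23.735 9.191 -14.418 -1.809 1.808 0.544 N·m.
t=0.450 s (step 30): theta=1.054 -0.865 -0.564 0.402 -1.305 -0.498 rad, dq=0.735 0.346 1.623 1.453 -1.051 0.003 rad/s, tcp=-0.680 0.259 1.078 m, u=-23.738 8.782 -14.259 -1.606 1.696 0.560 N·m.
t=0.495 s (step 33): theta=1.082 -0.850 -0.493 0.462 -1.349 -0.499 rad, dq=0.526 0.296 1.527 1.245 -0.920 -0.030 rad/s, tcp=-0.688 0.210 1.057 m, u=-23.390 8.501 -13.746 -1.451 1.644 0.550 N·m.
t=0.540 s (step 36): theta=1.102 -0.838 -0.427 0.514 -1.388 -0.500 rad, dq=0.376 0.225 1.416 1.067 -0.814 -0.056 rad/s, tcp=-0.695 0.168 1.038 m, u=-22.877 8.423 -13.178 -1.338 1.598 0.542 N·m.
t=0.585 s (step 39): theta=1.116 -0.830 -0.366 0.559 -1.423 -0.503 rad, dq=0.274 0.143 1.296 0.906 -0.732 -0.078 rad/s, tcp=-0.700 0.132 1.022 m, u=-22.293 8.513 -12.640 -1.254 1.556 0.538 N·m.
t=0.630 s (step 42): theta=1.127 -0.825 -0.311 0.596 -1.455 -0.507 rad, dq=0.206 0.057 1.170 0.759 -0.669 -0.090 rad/s, tcp=-0.704 0.102 1.007 m, u=-21.696 8.732 -12.169 -1.187 1.521 0.536 N·m.
t=0.675 s (step 45): theta=1.135 -0.825 -0.261 0.627 -1.484 -0.511 rad, dq=0.164 -0.027 1.046 0.624 -0.620 -0.090 rad/s, tcp=-0.708 0.078 0.993 m.
final tcp position (m): -0.708 0.078 0.993


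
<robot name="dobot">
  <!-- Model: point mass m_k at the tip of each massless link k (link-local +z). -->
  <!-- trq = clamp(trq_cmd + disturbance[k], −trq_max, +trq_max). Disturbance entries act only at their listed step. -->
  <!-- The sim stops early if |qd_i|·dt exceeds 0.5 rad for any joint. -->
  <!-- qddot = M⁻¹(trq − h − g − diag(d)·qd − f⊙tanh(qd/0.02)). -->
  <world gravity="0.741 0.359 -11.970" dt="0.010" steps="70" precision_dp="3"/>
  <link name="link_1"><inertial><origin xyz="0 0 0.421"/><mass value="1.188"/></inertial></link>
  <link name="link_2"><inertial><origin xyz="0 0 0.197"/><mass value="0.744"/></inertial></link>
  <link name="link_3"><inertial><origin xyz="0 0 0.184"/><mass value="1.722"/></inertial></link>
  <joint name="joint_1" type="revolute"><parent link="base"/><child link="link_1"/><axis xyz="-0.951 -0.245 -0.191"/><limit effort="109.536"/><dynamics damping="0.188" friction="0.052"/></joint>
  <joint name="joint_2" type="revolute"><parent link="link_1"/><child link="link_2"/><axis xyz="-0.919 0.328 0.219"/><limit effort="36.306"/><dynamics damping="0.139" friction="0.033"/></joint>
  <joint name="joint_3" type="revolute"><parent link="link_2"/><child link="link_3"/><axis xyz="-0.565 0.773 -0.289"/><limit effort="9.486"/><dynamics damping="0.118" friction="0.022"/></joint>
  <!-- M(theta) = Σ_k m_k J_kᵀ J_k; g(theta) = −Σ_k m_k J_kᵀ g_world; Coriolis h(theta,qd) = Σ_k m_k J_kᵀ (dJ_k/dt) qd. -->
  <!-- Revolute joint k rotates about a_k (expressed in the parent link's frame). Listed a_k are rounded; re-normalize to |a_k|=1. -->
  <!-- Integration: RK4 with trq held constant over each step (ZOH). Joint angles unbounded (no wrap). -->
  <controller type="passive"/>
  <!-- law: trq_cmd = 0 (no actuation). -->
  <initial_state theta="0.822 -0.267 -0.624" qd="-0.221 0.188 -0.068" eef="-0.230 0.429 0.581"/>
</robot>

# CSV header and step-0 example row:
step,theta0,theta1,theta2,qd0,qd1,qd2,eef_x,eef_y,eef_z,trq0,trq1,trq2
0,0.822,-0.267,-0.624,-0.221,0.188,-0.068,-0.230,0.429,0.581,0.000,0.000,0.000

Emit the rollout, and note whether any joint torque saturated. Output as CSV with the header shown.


step,theta0,theta1,theta2,qd0,qd1,qd2,eef_x,eef_y,eef_z,trq0,trq1,trq2
1,0.821,-0.265,-0.627,-0.073,0.180,-0.474,-0.230,0.428,0.582,0.000,0.000,0.000
2,0.821,-0.263,-0.633,0.077,0.154,-0.844,-0.230,0.428,0.581,0.000,0.000,0.000
3,0.822,-0.262,-0.644,0.230,0.112,-1.184,-0.231,0.428,0.580,0.000,0.000,0.000
4,0.825,-0.261,-0.657,0.386,0.051,-1.491,-0.232,0.428,0.577,0.000,0.000,0.000
5,0.830,-0.261,-0.673,0.545,-0.020,-1.779,-0.234,0.429,0.574,0.000,0.000,0.000
6,0.836,-0.262,-0.693,0.705,-0.092,-2.062,-0.236,0.429,0.570,0.000,0.000,0.000
7,0.844,-0.263,-0.714,0.869,-0.182,-2.312,-0.238,0.431,0.565,0.000,0.000,0.000
8,0.853,-0.265,-0.739,1.037,-0.291,-2.530,-0.241,0.432,0.559,0.000,0.000,0.000
9,0.865,-0.269,-0.765,1.210,-0.418,-2.716,-0.244,0.433,0.552,0.000,0.000,0.000
10,0.878,-0.274,-0.793,1.388,-0.563,-2.869,-0.247,0.435,0.544,0.000,0.000,0.000
11,0.892,-0.280,-0.822,1.570,-0.726,-2.987,-0.251,0.437,0.535,0.000,0.000,0.000
12,0.909,-0.288,-0.852,1.757,-0.905,-3.070,-0.255,0.440,0.525,0.000,0.000,0.000
13,0.928,-0.298,-0.883,1.948,-1.101,-3.115,-0.258,0.442,0.514,0.000,0.000,0.000
14,0.948,-0.310,-0.915,2.143,-1.312,-3.121,-0.263,0.445,0.502,0.000,0.000,0.000
15,0.970,-0.325,-0.946,2.342,-1.535,-3.087,-0.267,0.448,0.489,0.000,0.000,0.000
16,0.995,-0.341,-0.976,2.546,-1.768,-3.013,-0.271,0.451,0.474,0.000,0.000,0.000
17,1.021,-0.360,-1.006,2.753,-2.007,-2.898,-0.275,0.454,0.459,0.000,0.000,0.000
18,1.050,-0.381,-1.034,2.963,-2.250,-2.742,-0.279,0.457,0.442,0.000,0.000,0.000
19,1.081,-0.405,-1.061,3.177,-2.490,-2.545,-0.283,0.461,0.424,0.000,0.000,0.000
20,1.114,-0.431,-1.085,3.394,-2.725,-2.308,-0.287,0.464,0.406,0.000,0.000,0.000
21,1.149,-0.459,-1.107,3.614,-2.947,-2.034,-0.291,0.468,0.385,0.000,0.000,0.000
22,1.186,-0.490,-1.125,3.837,-3.151,-1.722,-0.295,0.472,0.364,0.000,0.000,0.000
23,1.225,-0.522,-1.141,4.062,-3.332,-1.377,-0.298,0.476,0.342,0.000,0.000,0.000
24,1.267,-0.557,-1.153,4.291,-3.483,-0.999,-0.301,0.480,0.318,0.000,0.000,0.000
25,1.311,-0.592,-1.161,4.522,-3.599,-0.594,-0.304,0.484,0.293,0.000,0.000,0.000
26,1.358,-0.628,-1.165,4.755,-3.673,-0.164,-0.306,0.488,0.268,0.000,0.000,0.000
27,1.406,-0.665,-1.164,4.989,-3.692,0.268,-0.308,0.492,0.241,0.000,0.000,0.000
28,1.457,-0.702,-1.159,5.223,-3.660,0.715,-0.310,0.497,0.213,0.000,0.000,0.000
29,1.511,-0.738,-1.150,5.455,-3.575,1.179,-0.311,0.501,0.183,0.000,0.000,0.000
30,1.566,-0.773,-1.136,5.684,-3.435,1.657,-0.311,0.506,0.153,0.000,0.000,0.000
31,1.624,-0.807,-1.117,5.907,-3.241,2.151,-0.311,0.510,0.122,0.000,0.000,0.000
32,1.684,-0.838,-1.092,6.119,-2.995,2.663,-0.310,0.515,0.089,0.000,0.000,0.000
33,1.747,-0.867,-1.063,6.316,-2.704,3.201,-0.309,0.519,0.056,0.000,0.000,0.000
34,1.811,-0.892,-1.028,6.495,-2.377,3.776,-0.306,0.524,0.021,0.000,0.000,0.000
35,1.876,-0.914,-0.987,6.649,-2.028,4.406,-0.303,0.529,-0.015,0.000,0.000,0.000
36,1.944,-0.933,-0.940,6.775,-1.674,5.108,-0.298,0.533,-0.053,0.000,0.000,0.000
37,2.012,-0.948,-0.885,6.869,-1.332,5.901,-0.292,0.538,-0.091,0.000,0.000,0.000
38,2.081,-0.959,-0.822,6.928,-1.015,6.792,-0.284,0.542,-0.131,0.000,0.000,0.000
39,2.150,-0.968,-0.749,6.947,-0.722,7.756,-0.274,0.546,-0.172,0.000,0.000,0.000
40,2.220,-0.974,-0.667,6.920,-0.417,8.711,-0.261,0.550,-0.214,0.000,0.000,0.000
41,2.289,-0.976,-0.575,6.834,-0.022,9.488,-0.246,0.552,-0.258,0.000,0.000,0.000
42,2.356,-0.973,-0.478,6.671,0.560,9.891,-0.227,0.553,-0.302,0.000,0.000,0.000
43,2.422,-0.964,-0.380,6.411,1.437,9.709,-0.204,0.552,-0.347,0.000,0.000,0.000
44,2.484,-0.944,-0.286,6.051,2.622,8.921,-0.178,0.548,-0.391,0.000,0.000,0.000
45,2.542,-0.910,-0.203,5.604,4.053,7.656,-0.148,0.541,-0.436,0.000,0.000,0.000
46,2.596,-0.862,-0.134,5.090,5.652,6.071,-0.114,0.530,-0.479,0.000,0.000,0.000
47,2.644,-0.797,-0.082,4.528,7.353,4.295,-0.078,0.516,-0.522,0.000,0.000,0.000
48,2.686,-0.715,-0.048,3.938,9.099,2.444,-0.038,0.497,-0.562,0.000,0.000,0.000
49,2.723,-0.615,-0.033,3.346,10.811,0.672,0.003,0.474,-0.600,0.000,0.000,0.000
50,2.753,-0.499,-0.034,2.796,12.333,-0.735,0.047,0.447,-0.634,0.000,0.000,0.000
51,2.779,-0.370,-0.045,2.348,13.448,-1.449,0.092,0.415,-0.663,0.000,0.000,0.000
52,2.801,-0.233,-0.059,2.081,13.868,-1.113,0.138,0.378,-0.686,0.000,0.000,0.000
53,2.821,-0.096,-0.064,2.055,13.410,0.344,0.183,0.337,-0.703,0.000,0.000,0.000
54,2.843,0.033,-0.050,2.271,12.192,2.474,0.228,0.291,-0.712,0.000,0.000,0.000
55,2.868,0.147,-0.014,2.690,10.535,4.606,0.269,0.243,-0.713,0.000,0.000,0.000
56,2.897,0.243,0.040,3.242,8.815,6.139,0.308,0.192,-0.708,0.000,0.000,0.000
57,2.933,0.324,0.106,3.862,7.270,6.810,0.342,0.140,-0.697,0.000,0.000,0.000
58,2.974,0.390,0.174,4.495,5.973,6.660,0.371,0.088,-0.681,0.000,0.000,0.000
59,3.022,0.444,0.237,5.109,4.885,5.888,0.396,0.035,-0.662,0.000,0.000,0.000
60,3.076,0.488,0.290,5.685,3.923,4.727,0.416,-0.016,-0.641,0.000,0.000,0.000
61,3.136,0.522,0.331,6.213,3.004,3.382,0.432,-0.066,-0.618,0.000,0.000,0.000
62,3.201,0.548,0.358,6.690,2.067,2.013,0.445,-0.115,-0.594,0.000,0.000,0.000
63,3.270,0.564,0.371,7.118,1.072,0.736,0.455,-0.163,-0.571,0.000,0.000,0.000
64,3.343,0.569,0.373,7.498,-0.001,-0.360,0.463,-0.209,-0.548,0.000,0.000,0.000
65,3.419,0.563,0.365,7.829,-1.151,-1.221,0.469,-0.254,-0.525,0.000,0.000,0.000
66,3.499,0.546,0.350,8.114,-2.370,-1.817,0.473,-0.298,-0.503,0.000,0.000,0.000
67,3.582,0.516,0.330,8.351,-3.635,-2.139,0.475,-0.341,-0.482,0.000,0.000,0.000
68,3.666,0.473,0.308,8.534,-4.902,-2.214,0.475,-0.382,-0.461,0.000,0.000,0.000
69,3.752,0.418,0.286,8.648,-6.098,-2.108,0.472,-0.422,-0.441,0.000,0.000,0.000
70,3.839,0.352,0.266,8.677,-7.124,-1.939,0.467,-0.460,-0.421,,,
# any joint saturated: no


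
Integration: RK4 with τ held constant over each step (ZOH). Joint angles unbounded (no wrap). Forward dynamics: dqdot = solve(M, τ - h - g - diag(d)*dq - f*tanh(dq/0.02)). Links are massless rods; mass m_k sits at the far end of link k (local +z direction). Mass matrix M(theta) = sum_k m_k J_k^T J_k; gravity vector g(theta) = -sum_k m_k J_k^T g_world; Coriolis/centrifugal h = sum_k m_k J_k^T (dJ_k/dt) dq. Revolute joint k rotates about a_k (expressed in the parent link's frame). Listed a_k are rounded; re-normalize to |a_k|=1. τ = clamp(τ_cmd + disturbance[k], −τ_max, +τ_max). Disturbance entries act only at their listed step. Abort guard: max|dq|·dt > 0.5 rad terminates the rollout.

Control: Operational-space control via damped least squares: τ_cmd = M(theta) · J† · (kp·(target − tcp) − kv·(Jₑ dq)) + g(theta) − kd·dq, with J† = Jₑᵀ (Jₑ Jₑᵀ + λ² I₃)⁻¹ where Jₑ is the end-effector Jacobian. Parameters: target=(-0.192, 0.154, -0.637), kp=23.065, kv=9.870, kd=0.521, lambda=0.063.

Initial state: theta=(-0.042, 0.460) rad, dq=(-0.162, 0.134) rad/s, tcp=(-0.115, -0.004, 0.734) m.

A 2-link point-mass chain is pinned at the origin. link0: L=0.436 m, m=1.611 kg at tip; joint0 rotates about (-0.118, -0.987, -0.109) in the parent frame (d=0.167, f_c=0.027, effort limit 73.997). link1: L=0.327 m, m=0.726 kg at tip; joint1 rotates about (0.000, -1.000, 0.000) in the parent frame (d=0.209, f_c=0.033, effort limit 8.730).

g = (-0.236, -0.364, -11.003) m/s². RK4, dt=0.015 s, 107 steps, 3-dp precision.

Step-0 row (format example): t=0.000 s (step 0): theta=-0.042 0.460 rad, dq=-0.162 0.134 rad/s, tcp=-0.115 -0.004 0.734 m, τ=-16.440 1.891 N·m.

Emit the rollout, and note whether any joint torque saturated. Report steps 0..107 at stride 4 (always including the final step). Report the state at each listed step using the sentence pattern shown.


t=0.060 s (step 4): theta=-0.138 0.681 rad, dq=-2.471 5.428 rad/s, tcp=-0.110 -0.014 0.711 m, τ=-6.415 -0.741 N·m.
t=0.120 s (step 8): theta=-0.298 1.012 rad, dq=-2.732 5.388 rad/s, tcp=-0.088 -0.029 0.663 m, τ=1.804 -0.309 N·m.
t=0.180 s (step 12): theta=-0.455 1.319 rad, dq=-2.454 4.879 rad/s, tcp=-0.060 -0.040 0.602 m, τ=5.401 -0.355 N·m.
t=0.240 s (step 16): theta=-0.590 1.600 rad, dq=-2.027 4.492 rad/s, tcp=-0.037 -0.046 0.534 m, τ=6.985 -0.760 N·m.
t=0.300 s (step 20): theta=-0.696 1.860 rad, dq=-1.521 4.194 rad/s, tcp=-0.023 -0.048 0.461 m, τ=7.918 -1.256 N·m.
t=0.360 s (step 24): theta=-0.770 2.103 rad, dq=-0.916 3.931 rad/s, tcp=-0.017 -0.045 0.387 m, τ=8.800 -1.712 N·m.
t=0.420 s (step 28): theta=-0.803 2.331 rad, dq=-0.145 3.673 rad/s, tcp=-0.015 -0.038 0.314 m, τ=10.043 -2.065 N·m.
t=0.480 s (step 32): theta=-0.781 2.544 rad, dq=0.931 3.403 rad/s, tcp=-0.016 -0.029 0.245 m, τ=12.265 -2.278 N·m.
t=0.540 s (step 36): theta=-0.679 2.739 rad, dq=2.618 3.106 rad/s, tcp=-0.016 -0.019 0.185 m, τ=16.607 -2.308 N·m.
t=0.600 s (step 40): theta=-0.442 2.916 rad, dq=5.537 2.778 rad/s, tcp=-0.017 -0.009 0.137 m, τ=24.456 -2.076 N·m.
t=0.660 s (step 44): theta=0.022 3.071 rad, dq=10.064 2.349 rad/s, tcp=-0.025 0.000 0.109 m, τ=19.828 -1.375 N·m.
t=0.720 s (step 48): theta=0.685 3.175 rad, dq=10.795 0.834 rad/s, tcp=-0.059 0.010 0.092 m, τ=-18.424 0.265 N·m.
t=0.780 s (step 52): theta=1.251 3.172 rad, dq=8.355 -0.698 rad/s, tcp=-0.098 0.020 0.045 m, τ=-11.789 1.819 N·m.
t=0.840 s (step 56): theta=1.728 3.116 rad, dq=7.615 -1.086 rad/s, tcp=-0.104 0.026 -0.024 m, τ=-14.173 2.666 N·m.
t=0.900 s (step 60): theta=2.119 3.037 rad, dq=4.816 -1.622 rad/s, tcp=-0.074 0.026 -0.085 m, τ=-30.732 3.252 N·m.
t=0.960 s (step 64): theta=2.262 2.922 rad, dq=0.095 -2.122 rad/s, tcp=-0.043 0.024 -0.128 m, τ=-24.633 3.034 N·m.
t=1.020 s (step 68): theta=2.185 2.793 rad, dq=-2.195 -2.119 rad/s, tcp=-0.039 0.024 -0.164 m, τ=-10.630 2.575 N·m.
t=1.080 s (step 72): theta=2.047 2.670 rad, dq=-2.171 -1.982 rad/s, tcp=-0.059 0.027 -0.197 m, τ=-4.275 2.444 N·m.
t=1.140 s (step 76): theta=1.940 2.557 rad, dq=-1.340 -1.781 rad/s, tcp=-0.086 0.032 -0.226 m, τ=-3.308 2.382 N·m.
t=1.200 s (step 80): theta=1.886 2.456 rad, dq=-0.520 -1.575 rad/s, tcp=-0.108 0.036 -0.251 m, τ=-4.400 2.280 N·m.
t=1.260 s (step 84): theta=1.873 2.367 rad, dq=0.048 -1.417 rad/s, tcp=-0.123 0.040 -0.276 m, τ=-5.795 2.174 N·m.
t=1.320 s (step 88): theta=1.886 2.285 rad, dq=0.369 -1.305 rad/s, tcp=-0.132 0.044 -0.301 m, τ=-6.854 2.086 N·m.
t=1.380 s (step 92): theta=1.914 2.210 rad, dq=0.523 -1.219 rad/s, tcp=-0.137 0.048 -0.326 m, τ=-7.522 2.014 N·m.
t=1.440 s (step 96): theta=1.947 2.139 rad, dq=0.574 -1.145 rad/s, tcp=-0.138 0.051 -0.349 m, τ=-7.872 1.951 N·m.
t=1.500 s (step 100): theta=1.981 2.072 rad, dq=0.570 -1.076 rad/s, tcp=-0.138 0.054 -0.371 m, τ=-8.006 1.894 N·m.
t=1.560 s (step 104): theta=2.015 2.010 rad, dq=0.538 -1.010 rad/s, tcp=-0.138 0.057 -0.392 m, τ=-8.010 1.840 N·m.
t=1.605 s (step 107): theta=2.038 1.965 rad, dq=0.507 -0.962 rad/s, tcp=-0.138 0.059 -0.406 m.
any joint saturated: no


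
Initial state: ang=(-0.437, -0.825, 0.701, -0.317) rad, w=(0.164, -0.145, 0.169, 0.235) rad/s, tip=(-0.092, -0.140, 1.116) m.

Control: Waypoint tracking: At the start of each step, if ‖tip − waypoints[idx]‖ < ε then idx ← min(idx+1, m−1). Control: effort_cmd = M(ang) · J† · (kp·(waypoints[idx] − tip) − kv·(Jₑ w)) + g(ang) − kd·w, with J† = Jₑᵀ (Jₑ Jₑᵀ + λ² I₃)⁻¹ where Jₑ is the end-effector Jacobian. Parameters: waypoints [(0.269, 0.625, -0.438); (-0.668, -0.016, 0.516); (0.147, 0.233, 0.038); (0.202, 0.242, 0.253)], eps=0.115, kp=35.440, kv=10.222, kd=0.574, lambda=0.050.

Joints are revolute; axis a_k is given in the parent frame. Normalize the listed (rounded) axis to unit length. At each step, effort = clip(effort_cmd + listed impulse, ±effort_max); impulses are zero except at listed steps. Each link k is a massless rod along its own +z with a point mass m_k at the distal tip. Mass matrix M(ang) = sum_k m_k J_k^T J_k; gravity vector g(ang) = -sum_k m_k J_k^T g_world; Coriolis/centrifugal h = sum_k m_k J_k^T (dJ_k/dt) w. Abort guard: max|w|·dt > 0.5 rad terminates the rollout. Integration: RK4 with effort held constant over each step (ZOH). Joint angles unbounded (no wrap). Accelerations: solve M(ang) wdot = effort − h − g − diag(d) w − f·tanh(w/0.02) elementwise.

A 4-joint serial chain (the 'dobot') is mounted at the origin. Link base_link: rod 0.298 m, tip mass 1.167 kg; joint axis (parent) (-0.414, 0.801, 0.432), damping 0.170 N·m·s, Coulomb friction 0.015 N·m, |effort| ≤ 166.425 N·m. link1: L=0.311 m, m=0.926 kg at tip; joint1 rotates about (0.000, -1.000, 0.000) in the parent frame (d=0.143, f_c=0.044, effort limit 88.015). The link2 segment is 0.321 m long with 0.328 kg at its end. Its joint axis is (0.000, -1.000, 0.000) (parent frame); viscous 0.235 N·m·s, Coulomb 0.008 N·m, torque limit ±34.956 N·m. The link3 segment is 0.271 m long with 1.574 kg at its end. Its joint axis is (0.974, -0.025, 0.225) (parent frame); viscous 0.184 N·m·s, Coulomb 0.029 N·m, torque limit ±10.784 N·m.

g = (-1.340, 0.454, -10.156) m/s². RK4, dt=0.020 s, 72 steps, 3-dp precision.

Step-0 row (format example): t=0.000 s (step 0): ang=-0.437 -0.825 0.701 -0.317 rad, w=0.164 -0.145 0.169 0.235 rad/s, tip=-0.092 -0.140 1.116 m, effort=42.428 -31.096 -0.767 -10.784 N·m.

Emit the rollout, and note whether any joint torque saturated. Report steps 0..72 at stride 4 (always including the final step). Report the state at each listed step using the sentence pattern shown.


t=0.080 s (step 4): ang=-0.461 -1.235 1.214 -0.538 rad, w=0.004 -6.822 8.647 -3.719 rad/s, tip=-0.047 -0.083 1.012 m, effort=16.693 -5.580 -0.768 -4.554 N·m.
t=0.160 s (step 8): ang=-0.402 -1.768 1.889 -0.823 rad, w=1.529 -6.400 7.950 -3.483 rad/s, tip=0.033 0.035 0.814 m, effort=0.860 3.409 -1.042 0.191 N·m.
t=0.240 s (step 12): ang=-0.210 -2.245 2.444 -1.114 rad, w=3.300 -5.393 5.679 -3.864 rad/s, tip=0.115 0.172 0.595 m, effort=-7.330 6.067 -1.317 3.707 N·m.
t=0.320 s (step 16): ang=0.121 -2.608 2.754 -1.408 rad, w=4.850 -3.550 1.789 -3.024 rad/s, tip=0.184 0.288 0.380 m, effort=-9.383 6.118 1.709 5.210 N·m.
t=0.400 s (step 20): ang=0.519 -2.811 2.730 -1.530 rad, w=4.757 -1.544 -2.037 0.089 rad/s, tip=0.232 0.369 0.183 m, effort=-11.822 4.980 6.891 4.511 N·m.
t=0.480 s (step 24): ang=0.855 -2.857 2.518 -1.443 rad, w=3.624 0.303 -2.808 1.679 rad/s, tip=0.252 0.425 0.009 m, effort=-14.885 5.109 10.445 3.467 N·m.
t=0.560 s (step 28): ang=1.100 -2.785 2.313 -1.313 rad, w=2.555 1.345 -2.297 1.464 rad/s, tip=0.249 0.463 -0.130 m, effort=-16.438 5.288 11.388 2.700 N·m.
t=0.640 s (step 32): ang=1.270 -2.665 2.151 -1.214 rad, w=1.724 1.538 -1.748 1.054 rad/s, tip=0.240 0.490 -0.227 m, effort=-16.537 4.988 10.893 1.997 N·m.
t=0.720 s (step 36): ang=1.383 -2.548 2.030 -1.141 rad, w=1.144 1.352 -1.291 0.799 rad/s, tip=0.233 0.514 -0.292 m, effort=-15.953 4.638 10.064 1.426 N·m.
t=0.800 s (step 40): ang=1.457 -2.450 1.941 -1.085 rad, w=0.756 1.096 -0.954 0.625 rad/s, tip=0.231 0.534 -0.335 m, effort=-15.297 4.436 9.382 1.038 N·m.
t=0.880 s (step 44): ang=1.507 -2.372 1.874 -1.040 rad, w=0.503 0.867 -0.719 0.494 rad/s, tip=0.232 0.551 -0.363 m, effort=-10.050 -14.479 25.589 -10.784 N·m.
t=0.960 s (step 48): ang=1.532 -2.561 2.138 -1.155 rad, w=0.068 -4.093 5.442 -3.867 rad/s, tip=0.163 0.516 -0.306 m, effort=-9.801 -2.931 12.754 -3.370 N·m.
t=1.040 s (step 52): ang=1.581 -2.922 2.639 -1.514 rad, w=1.460 -4.632 6.751 -4.783 rad/s, tip=0.030 0.428 -0.183 m, effort=-6.442 -1.738 6.799 0.835 N·m.
t=1.120 s (step 56): ang=1.814 -3.303 3.158 -1.885 rad, w=4.544 -5.073 5.669 -4.478 rad/s, tip=-0.080 0.331 -0.065 m, effort=0.257 -4.990 2.811 1.659 N·m.
t=1.200 s (step 60): ang=2.320 -3.801 3.396 -2.188 rad, w=8.033 -8.139 -1.024 -2.378 rad/s, tip=-0.123 0.254 0.015 m, effort=14.951 -9.542 -4.569 0.274 N·m.
t=1.280 s (step 64): ang=3.018 -4.535 2.962 -2.068 rad, w=8.651 -7.826 -6.480 5.580 rad/s, tip=-0.141 0.233 0.097 m, effort=-4.494 9.727 -0.899 2.094 N·m.
t=1.360 s (step 68): ang=3.582 -5.171 2.763 -1.487 rad, w=6.008 -8.956 1.525 6.706 rad/s, tip=-0.156 0.216 0.147 m, effort=17.883 6.373 6.808 0.820 N·m.
t=1.440 s (step 72): ang=4.145 -5.803 3.026 -1.294 rad, w=6.920 -9.318 4.533 -0.777 rad/s, tip=-0.193 0.186 0.160 m.
any joint saturated: yes


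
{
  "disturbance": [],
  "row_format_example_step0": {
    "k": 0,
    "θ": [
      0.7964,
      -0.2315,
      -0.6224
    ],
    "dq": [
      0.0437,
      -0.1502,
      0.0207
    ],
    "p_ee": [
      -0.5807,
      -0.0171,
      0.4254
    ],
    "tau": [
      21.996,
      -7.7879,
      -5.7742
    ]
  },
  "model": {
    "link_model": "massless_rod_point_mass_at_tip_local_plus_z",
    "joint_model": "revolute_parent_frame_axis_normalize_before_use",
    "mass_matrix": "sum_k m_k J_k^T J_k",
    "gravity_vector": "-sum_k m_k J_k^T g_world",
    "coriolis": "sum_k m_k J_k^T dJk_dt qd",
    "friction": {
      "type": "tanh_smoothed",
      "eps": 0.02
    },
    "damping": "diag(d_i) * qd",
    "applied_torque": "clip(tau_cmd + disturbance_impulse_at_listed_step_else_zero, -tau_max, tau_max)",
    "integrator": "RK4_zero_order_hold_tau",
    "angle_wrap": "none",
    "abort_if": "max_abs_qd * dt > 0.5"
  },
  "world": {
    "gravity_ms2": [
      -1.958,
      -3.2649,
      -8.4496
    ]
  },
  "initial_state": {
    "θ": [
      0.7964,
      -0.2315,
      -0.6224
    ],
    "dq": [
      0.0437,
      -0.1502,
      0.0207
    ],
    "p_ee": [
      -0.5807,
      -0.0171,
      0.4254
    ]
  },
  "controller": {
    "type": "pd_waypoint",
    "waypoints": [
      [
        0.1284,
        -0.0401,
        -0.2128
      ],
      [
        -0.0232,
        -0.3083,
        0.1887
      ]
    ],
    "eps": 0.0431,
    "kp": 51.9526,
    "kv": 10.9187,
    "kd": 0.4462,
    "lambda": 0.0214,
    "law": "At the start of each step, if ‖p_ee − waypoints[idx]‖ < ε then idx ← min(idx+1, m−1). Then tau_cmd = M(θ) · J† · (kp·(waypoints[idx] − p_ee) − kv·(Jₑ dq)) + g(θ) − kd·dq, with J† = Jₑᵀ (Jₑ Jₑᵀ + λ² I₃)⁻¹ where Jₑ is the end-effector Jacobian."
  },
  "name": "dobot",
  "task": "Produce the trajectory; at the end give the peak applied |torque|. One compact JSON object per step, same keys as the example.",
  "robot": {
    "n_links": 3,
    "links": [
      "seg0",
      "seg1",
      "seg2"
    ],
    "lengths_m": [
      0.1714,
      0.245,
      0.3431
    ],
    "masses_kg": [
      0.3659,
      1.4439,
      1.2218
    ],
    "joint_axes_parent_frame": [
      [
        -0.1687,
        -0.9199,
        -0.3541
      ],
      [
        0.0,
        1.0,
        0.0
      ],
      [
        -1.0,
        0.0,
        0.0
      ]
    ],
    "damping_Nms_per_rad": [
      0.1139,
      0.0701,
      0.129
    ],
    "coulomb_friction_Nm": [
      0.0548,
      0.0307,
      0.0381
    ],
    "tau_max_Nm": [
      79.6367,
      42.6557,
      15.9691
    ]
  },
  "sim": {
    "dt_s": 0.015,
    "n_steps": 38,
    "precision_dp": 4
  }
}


{"k":1,"\u03b8":[0.8553,-0.1573,-0.6567],"dq":[7.7563,10.0413,-4.3318],"p_ee":[-0.5804,-0.0179,0.422],"tau":[16.1471,-10.5064,-2.8871]}
{"k":2,"\u03b8":[0.9774,-0.0016,-0.7205],"dq":[8.4151,10.5554,-4.0986],"p_ee":[-0.5788,-0.0197,0.4128],"tau":[5.0669,-4.4633,-2.6589]}
{"k":3,"\u03b8":[1.0913,0.137,-0.7755],"dq":[6.7158,7.8126,-3.3334],"p_ee":[-0.5786,-0.0222,0.3979],"tau":[-2.5879,1.9119,-2.4462]}
{"k":4,"\u03b8":[1.1869,0.2459,-0.8242],"dq":[6.0222,6.6857,-3.2021],"p_ee":[-0.5794,-0.0258,0.3793],"tau":[-7.1194,5.4918,-1.8754]}
{"k":5,"\u03b8":[1.2754,0.3436,-0.8722],"dq":[5.766,6.3211,-3.2086],"p_ee":[-0.5799,-0.0307,0.3581],"tau":[-9.9952,7.6441,-1.2902]}
{"k":6,"\u03b8":[1.3613,0.4383,-0.9203],"dq":[5.6829,6.2986,-3.2081],"p_ee":[-0.5794,-0.0368,0.3352],"tau":[-11.7724,8.9952,-0.7586]}
{"k":7,"\u03b8":[1.4471,0.5347,-0.968],"dq":[5.7354,6.539,-3.1476],"p_ee":[-0.5774,-0.0438,0.311],"tau":[-12.7319,9.7976,-0.2833]}
{"k":8,"\u03b8":[1.5345,0.6363,-1.014],"dq":[5.903,6.9883,-2.9909],"p_ee":[-0.5736,-0.0517,0.286],"tau":[-12.9907,10.198,0.1461]}
{"k":9,"\u03b8":[1.6254,0.7462,-1.0567],"dq":[6.1862,7.6177,-2.7038],"p_ee":[-0.5679,-0.0604,0.2603],"tau":[-12.5741,10.2589,0.5391]}
{"k":10,"\u03b8":[1.7215,0.8668,-1.0939],"dq":[6.5882,8.3873,-2.2541],"p_ee":[-0.5603,-0.0697,0.2342],"tau":[-11.4741,9.9754,0.9022]}
{"k":11,"\u03b8":[1.8245,0.9995,-1.1229],"dq":[7.1029,9.2223,-1.6231],"p_ee":[-0.5508,-0.0796,0.2078],"tau":[-9.7688,9.2817,1.241]}
{"k":12,"\u03b8":[1.9359,1.1443,-1.1412],"dq":[7.6936,9.9865,-0.8346],"p_ee":[-0.5396,-0.0903,0.1813],"tau":[-7.7996,8.1124,1.5687]}
{"k":13,"\u03b8":[2.0559,1.2984,-1.1472],"dq":[8.2722,10.4869,0.0068],"p_ee":[-0.5269,-0.1015,0.1547],"tau":[-6.1689,6.5601,1.9171]}
{"k":14,"\u03b8":[2.1834,1.4566,-1.1415],"dq":[8.7211,10.563,0.7224],"p_ee":[-0.5129,-0.1135,0.1278],"tau":[-5.283,4.9669,2.3321]}
{"k":15,"\u03b8":[2.3164,1.6128,-1.1268],"dq":[9.0188,10.2553,1.2172],"p_ee":[-0.4977,-0.1258,0.1007],"tau":[-4.9808,3.6832,2.7885]}
{"k":16,"\u03b8":[2.4532,1.7625,-1.1063],"dq":[9.2291,9.7238,1.5015],"p_ee":[-0.4815,-0.1382,0.0735],"tau":[-4.8904,2.8438,3.2396]}
{"k":17,"\u03b8":[2.5932,1.9039,-1.0824],"dq":[9.4544,9.1312,1.658],"p_ee":[-0.4645,-0.1504,0.0462],"tau":[-4.8511,2.4066,3.6327]}
{"k":18,"\u03b8":[2.7372,2.0365,-1.0568],"dq":[9.7551,8.5547,1.7453],"p_ee":[-0.4467,-0.1619,0.019],"tau":[-4.8931,2.2984,3.9461]}
{"k":19,"\u03b8":[2.8863,2.1607,-1.0303],"dq":[10.1229,7.998,1.764],"p_ee":[-0.4282,-0.1726,-0.008],"tau":[-5.0984,2.4616,4.1883]}
{"k":20,"\u03b8":[3.0409,2.2765,-1.0043],"dq":[10.4785,7.4238,1.6661],"p_ee":[-0.4092,-0.1824,-0.0345],"tau":[-5.5064,2.8344,4.3812]}
{"k":21,"\u03b8":[3.1998,2.3831,-0.9812],"dq":[10.6747,6.7758,1.3816],"p_ee":[-0.3898,-0.1913,-0.0603],"tau":[-6.0641,3.3177,4.5435]}
{"k":22,"\u03b8":[3.3592,2.479,-0.9642],"dq":[10.5159,5.9949,0.8536],"p_ee":[-0.37,-0.1992,-0.0853],"tau":[-6.6399,3.7578,4.6799]}
{"k":23,"\u03b8":[3.5122,2.5619,-0.9571],"dq":[9.8038,5.0365,0.0691],"p_ee":[-0.35,-0.2064,-0.1092],"tau":[-7.091,3.9761,4.779]}
{"k":24,"\u03b8":[3.6495,2.629,-0.9633],"dq":[8.4282,3.9001,-0.9098],"p_ee":[-0.3298,-0.2128,-0.1316],"tau":[-7.3315,3.8737,4.8011]}
{"k":25,"\u03b8":[3.7611,2.678,-0.9853],"dq":[6.3689,2.6186,-2.0237],"p_ee":[-0.3095,-0.2186,-0.1522],"tau":[-7.3516,3.5633,4.7491]}
{"k":26,"\u03b8":[3.8379,2.7073,-1.0243],"dq":[3.8375,1.3139,-3.1603],"p_ee":[-0.2894,-0.2235,-0.1707],"tau":[-7.2465,3.36,4.6055]}
{"k":27,"\u03b8":[3.8756,2.718,-1.0798],"dq":[1.2056,0.1568,-4.2065],"p_ee":[-0.2695,-0.2273,-0.187],"tau":[-7.1111,3.6118,4.3579]}
{"k":28,"\u03b8":[3.8761,2.7138,-1.1494],"dq":[-1.0718,-0.6683,-5.0323],"p_ee":[-0.2502,-0.2295,-0.2011],"tau":[-6.9099,4.4035,3.9899]}
{"k":29,"\u03b8":[3.8472,2.7004,-1.2291],"dq":[-2.7199,-1.0737,-5.5614],"p_ee":[-0.2316,-0.2299,-0.213],"tau":[-6.4553,5.4334,3.5141]}
{"k":30,"\u03b8":[3.7992,2.6842,-1.3141],"dq":[-3.6352,-1.0558,-5.7487],"p_ee":[-0.2138,-0.2287,-0.2229],"tau":[-5.7344,6.2173,2.9566]}
{"k":31,"\u03b8":[3.7425,2.6709,-1.3995],"dq":[-3.9096,-0.6995,-5.625],"p_ee":[-0.1968,-0.2261,-0.2307],"tau":[-4.9547,6.5299,2.3676]}
{"k":32,"\u03b8":[3.6847,2.6645,-1.4816],"dq":[-3.8067,-0.1415,-5.3183],"p_ee":[-0.1806,-0.2225,-0.2368],"tau":[-4.2799,6.4812,1.8203]}
{"k":33,"\u03b8":[3.6295,2.6672,-1.5586],"dq":[-3.5604,0.5093,-4.9494],"p_ee":[-0.1651,-0.2184,-0.2413],"tau":[-3.756,6.2894,1.3625]}
{"k":34,"\u03b8":[3.5783,2.68,-1.63],"dq":[-3.2867,1.2085,-4.5761],"p_ee":[-0.1502,-0.2139,-0.2447],"tau":[-3.3752,6.1044,1.0029]}
{"k":35,"\u03b8":[3.531,2.7036,-1.6959],"dq":[-3.0396,1.9417,-4.2213],"p_ee":[-0.136,-0.209,-0.2473],"tau":[-3.1124,6.0317,0.7331]}
{"k":36,"\u03b8":[3.487,2.7385,-1.7567],"dq":[-2.8389,2.7145,-3.8876],"p_ee":[-0.1223,-0.204,-0.2494],"tau":[-2.9465,6.1506,0.5378]}
{"k":37,"\u03b8":[3.4457,2.7854,-1.8126],"dq":[-2.6902,3.5482,-3.569],"p_ee":[-0.1093,-0.1987,-0.2512],"tau":[-2.8632,6.533,0.4015]}
{"k":38,"\u03b8":[3.4061,2.8455,-1.8638],"dq":[-2.594,4.4781,-3.2545],"p_ee":[-0.0971,-0.1933,-0.2529]}
{"summary": "max |tau| (N\u00b7m): 21.9960"}
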